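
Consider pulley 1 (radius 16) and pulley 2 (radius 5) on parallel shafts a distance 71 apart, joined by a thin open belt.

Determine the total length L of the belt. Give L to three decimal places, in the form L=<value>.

open belt: β = asin((r2−r1)/C) = asin(-11/71) = -8.9127°
wrap1 = π − 2β = 197.8254°
wrap2 = π + 2β = 162.1746°
tangent length = C·cosβ = 70.1427
L = r1·wrap1 + r2·wrap2 + 2·C·cosβ = 16·3.4527 + 5·2.8305 + 2·70.1427 = 209.6811

L=209.681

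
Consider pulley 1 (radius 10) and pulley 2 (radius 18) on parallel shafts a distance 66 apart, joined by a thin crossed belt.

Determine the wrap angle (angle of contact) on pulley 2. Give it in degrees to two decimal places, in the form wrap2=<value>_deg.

wrap2=230.21_deg

crossed belt: β = asin((r1+r2)/C) = asin(28/66) = 25.1027°
wrap1 = wrap2 = π + 2β = 230.2054°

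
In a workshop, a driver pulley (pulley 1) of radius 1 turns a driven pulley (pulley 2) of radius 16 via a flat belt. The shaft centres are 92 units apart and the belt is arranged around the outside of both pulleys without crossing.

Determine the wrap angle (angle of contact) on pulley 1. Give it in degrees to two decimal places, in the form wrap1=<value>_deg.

wrap1=161.23_deg

open belt: β = asin((r2−r1)/C) = asin(15/92) = 9.3836°
wrap1 = π − 2β = 161.2328°
wrap2 = π + 2β = 198.7672°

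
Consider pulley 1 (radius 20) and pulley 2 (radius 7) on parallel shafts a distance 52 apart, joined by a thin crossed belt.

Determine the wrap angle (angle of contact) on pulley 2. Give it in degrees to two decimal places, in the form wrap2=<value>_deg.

wrap2=242.56_deg

crossed belt: β = asin((r1+r2)/C) = asin(27/52) = 31.2807°
wrap1 = wrap2 = π + 2β = 242.5613°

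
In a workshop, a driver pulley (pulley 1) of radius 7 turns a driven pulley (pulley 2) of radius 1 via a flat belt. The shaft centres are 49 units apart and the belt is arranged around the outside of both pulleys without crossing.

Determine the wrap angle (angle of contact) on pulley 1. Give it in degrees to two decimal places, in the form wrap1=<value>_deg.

open belt: β = asin((r2−r1)/C) = asin(-6/49) = -7.0335°
wrap1 = π − 2β = 194.0669°
wrap2 = π + 2β = 165.9331°

wrap1=194.07_deg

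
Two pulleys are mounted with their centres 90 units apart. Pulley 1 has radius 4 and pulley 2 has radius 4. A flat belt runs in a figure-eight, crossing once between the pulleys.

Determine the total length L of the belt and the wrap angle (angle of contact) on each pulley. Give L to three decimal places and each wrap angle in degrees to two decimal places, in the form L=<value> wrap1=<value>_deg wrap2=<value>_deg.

crossed belt: β = asin((r1+r2)/C) = asin(8/90) = 5.0997°
wrap1 = wrap2 = π + 2β = 190.1994°
tangent length = C·cosβ = 89.6437
L = (r1+r2)·wrap + 2·C·cosβ = 8·3.3196 + 2·89.6437 = 205.8443

L=205.844 wrap1=190.20_deg wrap2=190.20_deg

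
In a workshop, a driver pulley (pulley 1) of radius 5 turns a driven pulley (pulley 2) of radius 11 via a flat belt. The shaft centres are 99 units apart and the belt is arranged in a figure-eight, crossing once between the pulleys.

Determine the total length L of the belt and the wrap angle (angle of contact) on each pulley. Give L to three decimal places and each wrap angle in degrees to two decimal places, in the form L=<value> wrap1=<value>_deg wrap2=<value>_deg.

crossed belt: β = asin((r1+r2)/C) = asin(16/99) = 9.3007°
wrap1 = wrap2 = π + 2β = 198.6014°
tangent length = C·cosβ = 97.6985
L = (r1+r2)·wrap + 2·C·cosβ = 16·3.4662 + 2·97.6985 = 250.8570

L=250.857 wrap1=198.60_deg wrap2=198.60_deg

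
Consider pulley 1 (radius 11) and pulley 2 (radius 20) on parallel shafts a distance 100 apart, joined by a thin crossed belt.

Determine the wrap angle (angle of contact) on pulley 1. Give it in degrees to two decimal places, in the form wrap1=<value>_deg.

crossed belt: β = asin((r1+r2)/C) = asin(31/100) = 18.0592°
wrap1 = wrap2 = π + 2β = 216.1185°

wrap1=216.12_deg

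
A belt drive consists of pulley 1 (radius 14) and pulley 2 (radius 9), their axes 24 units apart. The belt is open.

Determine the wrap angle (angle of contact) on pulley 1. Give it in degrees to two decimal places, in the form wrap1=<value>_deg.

open belt: β = asin((r2−r1)/C) = asin(-5/24) = -12.0247°
wrap1 = π − 2β = 204.0494°
wrap2 = π + 2β = 155.9506°

wrap1=204.05_deg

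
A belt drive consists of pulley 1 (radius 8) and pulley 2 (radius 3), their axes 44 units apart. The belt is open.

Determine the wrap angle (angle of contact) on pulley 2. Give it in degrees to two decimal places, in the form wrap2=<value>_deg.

wrap2=166.95_deg

open belt: β = asin((r2−r1)/C) = asin(-5/44) = -6.5250°
wrap1 = π − 2β = 193.0500°
wrap2 = π + 2β = 166.9500°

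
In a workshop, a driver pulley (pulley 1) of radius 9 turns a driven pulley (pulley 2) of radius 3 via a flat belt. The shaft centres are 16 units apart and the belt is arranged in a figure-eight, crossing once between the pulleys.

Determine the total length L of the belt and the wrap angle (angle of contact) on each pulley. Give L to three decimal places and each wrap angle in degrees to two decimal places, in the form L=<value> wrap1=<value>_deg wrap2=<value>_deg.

crossed belt: β = asin((r1+r2)/C) = asin(12/16) = 48.5904°
wrap1 = wrap2 = π + 2β = 277.1808°
tangent length = C·cosβ = 10.5830
L = (r1+r2)·wrap + 2·C·cosβ = 12·4.8377 + 2·10.5830 = 79.2186

L=79.219 wrap1=277.18_deg wrap2=277.18_deg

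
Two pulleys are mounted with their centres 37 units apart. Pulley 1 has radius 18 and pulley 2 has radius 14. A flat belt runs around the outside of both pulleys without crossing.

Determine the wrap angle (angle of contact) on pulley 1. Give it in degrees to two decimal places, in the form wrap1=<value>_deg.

open belt: β = asin((r2−r1)/C) = asin(-4/37) = -6.2063°
wrap1 = π − 2β = 192.4125°
wrap2 = π + 2β = 167.5875°

wrap1=192.41_deg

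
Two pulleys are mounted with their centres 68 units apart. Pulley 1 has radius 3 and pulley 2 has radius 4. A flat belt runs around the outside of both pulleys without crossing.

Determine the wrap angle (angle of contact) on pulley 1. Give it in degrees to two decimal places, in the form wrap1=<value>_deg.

wrap1=178.31_deg

open belt: β = asin((r2−r1)/C) = asin(1/68) = 0.8426°
wrap1 = π − 2β = 178.3148°
wrap2 = π + 2β = 181.6852°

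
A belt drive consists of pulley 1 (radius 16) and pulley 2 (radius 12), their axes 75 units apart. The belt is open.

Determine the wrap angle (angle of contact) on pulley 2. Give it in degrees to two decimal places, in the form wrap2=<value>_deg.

open belt: β = asin((r2−r1)/C) = asin(-4/75) = -3.0572°
wrap1 = π − 2β = 186.1145°
wrap2 = π + 2β = 173.8855°

wrap2=173.89_deg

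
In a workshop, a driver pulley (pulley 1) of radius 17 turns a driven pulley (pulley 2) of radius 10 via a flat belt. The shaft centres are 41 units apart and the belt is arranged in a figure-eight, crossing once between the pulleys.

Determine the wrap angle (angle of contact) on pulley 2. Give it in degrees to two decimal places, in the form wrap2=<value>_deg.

crossed belt: β = asin((r1+r2)/C) = asin(27/41) = 41.1884°
wrap1 = wrap2 = π + 2β = 262.3767°

wrap2=262.38_deg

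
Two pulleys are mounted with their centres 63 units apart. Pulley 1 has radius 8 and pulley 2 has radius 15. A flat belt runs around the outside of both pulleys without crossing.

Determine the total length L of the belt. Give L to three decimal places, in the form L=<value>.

L=199.035

open belt: β = asin((r2−r1)/C) = asin(7/63) = 6.3794°
wrap1 = π − 2β = 167.2413°
wrap2 = π + 2β = 192.7587°
tangent length = C·cosβ = 62.6099
L = r1·wrap1 + r2·wrap2 + 2·C·cosβ = 8·2.9189 + 15·3.3643 + 2·62.6099 = 199.0352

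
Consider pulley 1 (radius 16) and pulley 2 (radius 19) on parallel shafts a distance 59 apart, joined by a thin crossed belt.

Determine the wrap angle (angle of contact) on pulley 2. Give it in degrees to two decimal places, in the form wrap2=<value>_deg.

crossed belt: β = asin((r1+r2)/C) = asin(35/59) = 36.3859°
wrap1 = wrap2 = π + 2β = 252.7717°

wrap2=252.77_deg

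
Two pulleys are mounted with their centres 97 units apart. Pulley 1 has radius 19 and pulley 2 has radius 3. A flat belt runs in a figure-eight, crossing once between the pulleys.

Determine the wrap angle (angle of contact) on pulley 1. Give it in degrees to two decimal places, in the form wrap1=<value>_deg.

wrap1=206.22_deg

crossed belt: β = asin((r1+r2)/C) = asin(22/97) = 13.1090°
wrap1 = wrap2 = π + 2β = 206.2180°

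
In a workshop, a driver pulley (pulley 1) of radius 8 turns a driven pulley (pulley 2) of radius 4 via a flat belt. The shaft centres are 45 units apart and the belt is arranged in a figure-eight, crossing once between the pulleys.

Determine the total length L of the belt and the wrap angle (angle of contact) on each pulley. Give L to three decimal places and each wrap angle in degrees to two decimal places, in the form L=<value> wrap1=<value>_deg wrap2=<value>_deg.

L=130.918 wrap1=210.93_deg wrap2=210.93_deg

crossed belt: β = asin((r1+r2)/C) = asin(12/45) = 15.4660°
wrap1 = wrap2 = π + 2β = 210.9320°
tangent length = C·cosβ = 43.3705
L = (r1+r2)·wrap + 2·C·cosβ = 12·3.6815 + 2·43.3705 = 130.9185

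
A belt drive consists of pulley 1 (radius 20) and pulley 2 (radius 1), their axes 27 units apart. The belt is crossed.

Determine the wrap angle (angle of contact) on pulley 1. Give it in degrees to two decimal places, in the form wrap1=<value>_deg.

wrap1=282.12_deg

crossed belt: β = asin((r1+r2)/C) = asin(21/27) = 51.0576°
wrap1 = wrap2 = π + 2β = 282.1151°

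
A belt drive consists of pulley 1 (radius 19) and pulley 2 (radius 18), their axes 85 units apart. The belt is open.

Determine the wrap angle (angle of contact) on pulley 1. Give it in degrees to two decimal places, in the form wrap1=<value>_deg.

open belt: β = asin((r2−r1)/C) = asin(-1/85) = -0.6741°
wrap1 = π − 2β = 181.3482°
wrap2 = π + 2β = 178.6518°

wrap1=181.35_deg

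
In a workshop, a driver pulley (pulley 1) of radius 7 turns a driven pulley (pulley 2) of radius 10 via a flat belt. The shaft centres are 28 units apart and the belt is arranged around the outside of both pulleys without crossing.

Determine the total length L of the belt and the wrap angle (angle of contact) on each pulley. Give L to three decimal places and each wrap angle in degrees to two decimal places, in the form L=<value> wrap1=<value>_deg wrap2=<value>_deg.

L=109.729 wrap1=167.70_deg wrap2=192.30_deg

open belt: β = asin((r2−r1)/C) = asin(3/28) = 6.1506°
wrap1 = π − 2β = 167.6987°
wrap2 = π + 2β = 192.3013°
tangent length = C·cosβ = 27.8388
L = r1·wrap1 + r2·wrap2 + 2·C·cosβ = 7·2.9269 + 10·3.3563 + 2·27.8388 = 109.7288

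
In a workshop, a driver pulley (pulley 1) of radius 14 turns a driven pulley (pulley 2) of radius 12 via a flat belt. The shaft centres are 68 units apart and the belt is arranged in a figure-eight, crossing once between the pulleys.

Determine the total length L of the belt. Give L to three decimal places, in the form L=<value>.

L=227.749

crossed belt: β = asin((r1+r2)/C) = asin(26/68) = 22.4795°
wrap1 = wrap2 = π + 2β = 224.9590°
tangent length = C·cosβ = 62.8331
L = (r1+r2)·wrap + 2·C·cosβ = 26·3.9263 + 2·62.8331 = 227.7494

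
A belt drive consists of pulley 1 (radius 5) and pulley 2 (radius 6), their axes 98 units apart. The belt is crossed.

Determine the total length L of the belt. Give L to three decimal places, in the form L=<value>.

crossed belt: β = asin((r1+r2)/C) = asin(11/98) = 6.4447°
wrap1 = wrap2 = π + 2β = 192.8895°
tangent length = C·cosβ = 97.3807
L = (r1+r2)·wrap + 2·C·cosβ = 11·3.3666 + 2·97.3807 = 231.7935

L=231.794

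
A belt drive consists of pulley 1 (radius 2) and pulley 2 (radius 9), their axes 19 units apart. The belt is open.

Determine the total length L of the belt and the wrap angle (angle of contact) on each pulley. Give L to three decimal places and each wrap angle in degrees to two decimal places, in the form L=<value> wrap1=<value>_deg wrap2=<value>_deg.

open belt: β = asin((r2−r1)/C) = asin(7/19) = 21.6183°
wrap1 = π − 2β = 136.7635°
wrap2 = π + 2β = 223.2365°
tangent length = C·cosβ = 17.6635
L = r1·wrap1 + r2·wrap2 + 2·C·cosβ = 2·2.3870 + 9·3.8962 + 2·17.6635 = 75.1669

L=75.167 wrap1=136.76_deg wrap2=223.24_deg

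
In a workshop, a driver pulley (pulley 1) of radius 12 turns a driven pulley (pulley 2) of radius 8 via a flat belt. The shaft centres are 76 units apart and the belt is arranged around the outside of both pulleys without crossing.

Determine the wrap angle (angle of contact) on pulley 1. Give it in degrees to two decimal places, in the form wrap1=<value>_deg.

wrap1=186.03_deg

open belt: β = asin((r2−r1)/C) = asin(-4/76) = -3.0170°
wrap1 = π − 2β = 186.0339°
wrap2 = π + 2β = 173.9661°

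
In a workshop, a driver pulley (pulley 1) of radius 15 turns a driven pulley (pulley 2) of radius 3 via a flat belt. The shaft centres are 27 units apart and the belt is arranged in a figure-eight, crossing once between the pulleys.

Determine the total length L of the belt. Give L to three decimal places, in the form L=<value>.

crossed belt: β = asin((r1+r2)/C) = asin(18/27) = 41.8103°
wrap1 = wrap2 = π + 2β = 263.6206°
tangent length = C·cosβ = 20.1246
L = (r1+r2)·wrap + 2·C·cosβ = 18·4.6010 + 2·20.1246 = 123.0681

L=123.068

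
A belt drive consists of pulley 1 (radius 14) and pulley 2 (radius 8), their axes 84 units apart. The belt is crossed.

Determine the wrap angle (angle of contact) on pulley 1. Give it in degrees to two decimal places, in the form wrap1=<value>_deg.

wrap1=210.37_deg

crossed belt: β = asin((r1+r2)/C) = asin(22/84) = 15.1831°
wrap1 = wrap2 = π + 2β = 210.3662°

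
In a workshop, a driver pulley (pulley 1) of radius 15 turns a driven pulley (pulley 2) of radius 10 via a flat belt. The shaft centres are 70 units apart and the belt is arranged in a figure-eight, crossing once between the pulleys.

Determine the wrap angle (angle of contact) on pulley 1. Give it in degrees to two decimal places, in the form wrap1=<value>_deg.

crossed belt: β = asin((r1+r2)/C) = asin(25/70) = 20.9248°
wrap1 = wrap2 = π + 2β = 221.8497°

wrap1=221.85_deg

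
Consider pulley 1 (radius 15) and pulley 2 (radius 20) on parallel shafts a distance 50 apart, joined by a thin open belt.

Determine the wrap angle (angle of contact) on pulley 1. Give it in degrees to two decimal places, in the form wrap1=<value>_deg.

wrap1=168.52_deg

open belt: β = asin((r2−r1)/C) = asin(5/50) = 5.7392°
wrap1 = π − 2β = 168.5217°
wrap2 = π + 2β = 191.4783°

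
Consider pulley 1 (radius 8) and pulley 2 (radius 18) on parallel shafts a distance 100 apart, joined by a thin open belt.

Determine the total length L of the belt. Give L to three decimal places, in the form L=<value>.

L=282.682

open belt: β = asin((r2−r1)/C) = asin(10/100) = 5.7392°
wrap1 = π − 2β = 168.5217°
wrap2 = π + 2β = 191.4783°
tangent length = C·cosβ = 99.4987
L = r1·wrap1 + r2·wrap2 + 2·C·cosβ = 8·2.9413 + 18·3.3419 + 2·99.4987 = 282.6822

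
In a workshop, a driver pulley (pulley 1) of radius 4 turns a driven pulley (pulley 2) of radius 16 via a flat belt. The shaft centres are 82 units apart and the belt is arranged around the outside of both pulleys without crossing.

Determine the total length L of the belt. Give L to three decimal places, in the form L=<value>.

open belt: β = asin((r2−r1)/C) = asin(12/82) = 8.4150°
wrap1 = π − 2β = 163.1701°
wrap2 = π + 2β = 196.8299°
tangent length = C·cosβ = 81.1172
L = r1·wrap1 + r2·wrap2 + 2·C·cosβ = 4·2.8479 + 16·3.4353 + 2·81.1172 = 228.5911

L=228.591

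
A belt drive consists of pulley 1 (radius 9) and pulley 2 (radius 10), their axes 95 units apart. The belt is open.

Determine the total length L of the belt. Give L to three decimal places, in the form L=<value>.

open belt: β = asin((r2−r1)/C) = asin(1/95) = 0.6031°
wrap1 = π − 2β = 178.7938°
wrap2 = π + 2β = 181.2062°
tangent length = C·cosβ = 94.9947
L = r1·wrap1 + r2·wrap2 + 2·C·cosβ = 9·3.1205 + 10·3.1626 + 2·94.9947 = 249.7008

L=249.701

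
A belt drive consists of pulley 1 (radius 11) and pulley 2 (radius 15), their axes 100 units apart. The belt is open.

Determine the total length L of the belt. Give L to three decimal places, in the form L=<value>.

L=281.841

open belt: β = asin((r2−r1)/C) = asin(4/100) = 2.2924°
wrap1 = π − 2β = 175.4151°
wrap2 = π + 2β = 184.5849°
tangent length = C·cosβ = 99.9200
L = r1·wrap1 + r2·wrap2 + 2·C·cosβ = 11·3.0616 + 15·3.2216 + 2·99.9200 = 281.8414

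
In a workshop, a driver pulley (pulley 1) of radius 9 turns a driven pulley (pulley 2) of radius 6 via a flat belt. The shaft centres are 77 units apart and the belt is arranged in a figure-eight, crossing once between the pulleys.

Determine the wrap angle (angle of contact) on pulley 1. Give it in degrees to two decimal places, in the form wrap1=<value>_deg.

crossed belt: β = asin((r1+r2)/C) = asin(15/77) = 11.2333°
wrap1 = wrap2 = π + 2β = 202.4667°

wrap1=202.47_deg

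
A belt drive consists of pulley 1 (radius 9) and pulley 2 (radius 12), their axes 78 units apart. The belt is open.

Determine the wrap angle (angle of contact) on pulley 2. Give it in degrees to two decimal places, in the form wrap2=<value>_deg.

wrap2=184.41_deg

open belt: β = asin((r2−r1)/C) = asin(3/78) = 2.2042°
wrap1 = π − 2β = 175.5915°
wrap2 = π + 2β = 184.4085°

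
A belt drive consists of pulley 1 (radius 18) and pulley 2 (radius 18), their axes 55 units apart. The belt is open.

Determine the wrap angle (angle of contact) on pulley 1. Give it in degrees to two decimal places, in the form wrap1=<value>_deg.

open belt: β = asin((r2−r1)/C) = asin(0/55) = 0.0000°
wrap1 = π − 2β = 180.0000°
wrap2 = π + 2β = 180.0000°

wrap1=180.00_deg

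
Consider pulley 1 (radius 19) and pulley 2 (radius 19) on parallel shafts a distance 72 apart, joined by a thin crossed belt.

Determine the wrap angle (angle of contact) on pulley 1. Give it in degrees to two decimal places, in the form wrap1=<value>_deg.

wrap1=243.71_deg

crossed belt: β = asin((r1+r2)/C) = asin(38/72) = 31.8554°
wrap1 = wrap2 = π + 2β = 243.7109°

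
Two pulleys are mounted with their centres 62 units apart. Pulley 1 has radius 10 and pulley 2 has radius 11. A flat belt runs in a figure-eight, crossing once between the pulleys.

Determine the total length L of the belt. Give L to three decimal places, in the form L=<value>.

crossed belt: β = asin((r1+r2)/C) = asin(21/62) = 19.7983°
wrap1 = wrap2 = π + 2β = 219.5966°
tangent length = C·cosβ = 58.3352
L = (r1+r2)·wrap + 2·C·cosβ = 21·3.8327 + 2·58.3352 = 197.1568

L=197.157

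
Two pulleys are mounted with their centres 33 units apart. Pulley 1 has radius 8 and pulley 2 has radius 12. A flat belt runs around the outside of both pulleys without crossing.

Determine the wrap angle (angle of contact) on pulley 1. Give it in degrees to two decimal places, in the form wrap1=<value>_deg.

wrap1=166.08_deg

open belt: β = asin((r2−r1)/C) = asin(4/33) = 6.9621°
wrap1 = π − 2β = 166.0759°
wrap2 = π + 2β = 193.9241°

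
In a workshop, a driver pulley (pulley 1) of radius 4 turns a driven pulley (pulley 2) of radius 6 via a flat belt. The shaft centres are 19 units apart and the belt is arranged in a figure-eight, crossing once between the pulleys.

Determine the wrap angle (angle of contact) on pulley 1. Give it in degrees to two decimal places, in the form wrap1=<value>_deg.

wrap1=243.51_deg

crossed belt: β = asin((r1+r2)/C) = asin(10/19) = 31.7569°
wrap1 = wrap2 = π + 2β = 243.5137°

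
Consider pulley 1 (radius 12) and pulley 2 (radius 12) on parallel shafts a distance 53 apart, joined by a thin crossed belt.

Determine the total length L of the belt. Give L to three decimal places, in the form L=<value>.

L=192.464

crossed belt: β = asin((r1+r2)/C) = asin(24/53) = 26.9254°
wrap1 = wrap2 = π + 2β = 233.8508°
tangent length = C·cosβ = 47.2546
L = (r1+r2)·wrap + 2·C·cosβ = 24·4.0815 + 2·47.2546 = 192.4645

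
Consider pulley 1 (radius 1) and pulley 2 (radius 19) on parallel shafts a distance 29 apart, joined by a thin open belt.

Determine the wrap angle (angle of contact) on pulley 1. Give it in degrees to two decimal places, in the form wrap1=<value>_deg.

open belt: β = asin((r2−r1)/C) = asin(18/29) = 38.3665°
wrap1 = π − 2β = 103.2670°
wrap2 = π + 2β = 256.7330°

wrap1=103.27_deg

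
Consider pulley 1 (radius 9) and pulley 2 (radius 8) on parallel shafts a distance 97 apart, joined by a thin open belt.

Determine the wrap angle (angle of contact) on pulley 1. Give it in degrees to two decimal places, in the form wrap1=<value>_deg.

wrap1=181.18_deg

open belt: β = asin((r2−r1)/C) = asin(-1/97) = -0.5907°
wrap1 = π − 2β = 181.1814°
wrap2 = π + 2β = 178.8186°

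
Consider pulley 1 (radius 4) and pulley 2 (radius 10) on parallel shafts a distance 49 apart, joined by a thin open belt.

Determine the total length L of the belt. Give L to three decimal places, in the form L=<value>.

L=142.718

open belt: β = asin((r2−r1)/C) = asin(6/49) = 7.0335°
wrap1 = π − 2β = 165.9331°
wrap2 = π + 2β = 194.0669°
tangent length = C·cosβ = 48.6313
L = r1·wrap1 + r2·wrap2 + 2·C·cosβ = 4·2.8961 + 10·3.3871 + 2·48.6313 = 142.7179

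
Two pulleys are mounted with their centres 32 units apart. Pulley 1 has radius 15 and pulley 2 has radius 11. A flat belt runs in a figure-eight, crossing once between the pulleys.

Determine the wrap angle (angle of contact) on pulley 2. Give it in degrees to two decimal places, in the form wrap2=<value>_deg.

crossed belt: β = asin((r1+r2)/C) = asin(26/32) = 54.3409°
wrap1 = wrap2 = π + 2β = 288.6818°

wrap2=288.68_deg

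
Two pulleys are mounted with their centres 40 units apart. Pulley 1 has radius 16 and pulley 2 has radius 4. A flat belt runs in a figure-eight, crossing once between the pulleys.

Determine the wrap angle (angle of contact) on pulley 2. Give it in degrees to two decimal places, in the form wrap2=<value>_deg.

wrap2=240.00_deg

crossed belt: β = asin((r1+r2)/C) = asin(20/40) = 30.0000°
wrap1 = wrap2 = π + 2β = 240.0000°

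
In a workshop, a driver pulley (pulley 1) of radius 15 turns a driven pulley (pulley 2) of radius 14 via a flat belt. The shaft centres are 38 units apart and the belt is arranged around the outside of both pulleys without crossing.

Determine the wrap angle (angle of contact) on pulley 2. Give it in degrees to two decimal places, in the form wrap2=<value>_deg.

open belt: β = asin((r2−r1)/C) = asin(-1/38) = -1.5080°
wrap1 = π − 2β = 183.0159°
wrap2 = π + 2β = 176.9841°

wrap2=176.98_deg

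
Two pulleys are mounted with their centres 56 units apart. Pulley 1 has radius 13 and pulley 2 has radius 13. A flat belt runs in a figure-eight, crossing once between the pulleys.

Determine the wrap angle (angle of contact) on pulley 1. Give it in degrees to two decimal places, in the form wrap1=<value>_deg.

wrap1=235.33_deg

crossed belt: β = asin((r1+r2)/C) = asin(26/56) = 27.6640°
wrap1 = wrap2 = π + 2β = 235.3280°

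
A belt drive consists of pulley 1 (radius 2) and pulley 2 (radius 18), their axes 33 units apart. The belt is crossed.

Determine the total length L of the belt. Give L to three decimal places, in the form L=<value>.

crossed belt: β = asin((r1+r2)/C) = asin(20/33) = 37.3052°
wrap1 = wrap2 = π + 2β = 254.6104°
tangent length = C·cosβ = 26.2488
L = (r1+r2)·wrap + 2·C·cosβ = 20·4.4438 + 2·26.2488 = 141.3734

L=141.373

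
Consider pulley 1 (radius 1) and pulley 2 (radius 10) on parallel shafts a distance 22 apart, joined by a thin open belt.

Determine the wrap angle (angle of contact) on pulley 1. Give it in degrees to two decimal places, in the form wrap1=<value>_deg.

wrap1=131.70_deg

open belt: β = asin((r2−r1)/C) = asin(9/22) = 24.1477°
wrap1 = π − 2β = 131.7045°
wrap2 = π + 2β = 228.2955°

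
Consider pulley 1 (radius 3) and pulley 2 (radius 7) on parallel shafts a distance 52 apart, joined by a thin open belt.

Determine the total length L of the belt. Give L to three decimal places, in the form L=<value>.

open belt: β = asin((r2−r1)/C) = asin(4/52) = 4.4117°
wrap1 = π − 2β = 171.1765°
wrap2 = π + 2β = 188.8235°
tangent length = C·cosβ = 51.8459
L = r1·wrap1 + r2·wrap2 + 2·C·cosβ = 3·2.9876 + 7·3.2956 + 2·51.8459 = 135.7238

L=135.724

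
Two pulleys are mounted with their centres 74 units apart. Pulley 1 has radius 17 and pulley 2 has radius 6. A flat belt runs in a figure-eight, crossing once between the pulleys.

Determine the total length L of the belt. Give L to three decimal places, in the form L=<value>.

crossed belt: β = asin((r1+r2)/C) = asin(23/74) = 18.1081°
wrap1 = wrap2 = π + 2β = 216.2162°
tangent length = C·cosβ = 70.3349
L = (r1+r2)·wrap + 2·C·cosβ = 23·3.7737 + 2·70.3349 = 227.4646

L=227.465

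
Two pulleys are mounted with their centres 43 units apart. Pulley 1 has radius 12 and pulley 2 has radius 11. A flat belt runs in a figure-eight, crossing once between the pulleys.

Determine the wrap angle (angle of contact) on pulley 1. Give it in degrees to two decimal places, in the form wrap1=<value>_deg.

wrap1=244.67_deg

crossed belt: β = asin((r1+r2)/C) = asin(23/43) = 32.3360°
wrap1 = wrap2 = π + 2β = 244.6721°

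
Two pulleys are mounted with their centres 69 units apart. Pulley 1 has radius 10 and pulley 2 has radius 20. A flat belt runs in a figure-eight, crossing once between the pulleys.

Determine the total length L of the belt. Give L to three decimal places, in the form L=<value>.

crossed belt: β = asin((r1+r2)/C) = asin(30/69) = 25.7715°
wrap1 = wrap2 = π + 2β = 231.5429°
tangent length = C·cosβ = 62.1369
L = (r1+r2)·wrap + 2·C·cosβ = 30·4.0412 + 2·62.1369 = 245.5095

L=245.509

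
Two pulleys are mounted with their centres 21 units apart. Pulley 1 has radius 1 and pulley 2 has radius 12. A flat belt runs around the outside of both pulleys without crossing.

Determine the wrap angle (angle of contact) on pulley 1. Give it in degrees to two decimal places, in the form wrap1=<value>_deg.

wrap1=116.82_deg

open belt: β = asin((r2−r1)/C) = asin(11/21) = 31.5881°
wrap1 = π − 2β = 116.8237°
wrap2 = π + 2β = 243.1763°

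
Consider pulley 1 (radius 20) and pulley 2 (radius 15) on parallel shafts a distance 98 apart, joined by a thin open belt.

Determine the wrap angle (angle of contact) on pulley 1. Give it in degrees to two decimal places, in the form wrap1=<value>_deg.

open belt: β = asin((r2−r1)/C) = asin(-5/98) = -2.9245°
wrap1 = π − 2β = 185.8490°
wrap2 = π + 2β = 174.1510°

wrap1=185.85_deg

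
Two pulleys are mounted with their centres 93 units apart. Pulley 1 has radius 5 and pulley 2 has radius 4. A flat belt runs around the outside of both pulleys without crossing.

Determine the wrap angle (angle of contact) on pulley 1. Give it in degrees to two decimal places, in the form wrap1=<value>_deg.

wrap1=181.23_deg

open belt: β = asin((r2−r1)/C) = asin(-1/93) = -0.6161°
wrap1 = π − 2β = 181.2322°
wrap2 = π + 2β = 178.7678°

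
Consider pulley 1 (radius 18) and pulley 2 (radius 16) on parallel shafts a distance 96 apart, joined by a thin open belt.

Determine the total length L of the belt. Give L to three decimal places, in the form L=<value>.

L=298.856

open belt: β = asin((r2−r1)/C) = asin(-2/96) = -1.1937°
wrap1 = π − 2β = 182.3875°
wrap2 = π + 2β = 177.6125°
tangent length = C·cosβ = 95.9792
L = r1·wrap1 + r2·wrap2 + 2·C·cosβ = 18·3.1833 + 16·3.0999 + 2·95.9792 = 298.8558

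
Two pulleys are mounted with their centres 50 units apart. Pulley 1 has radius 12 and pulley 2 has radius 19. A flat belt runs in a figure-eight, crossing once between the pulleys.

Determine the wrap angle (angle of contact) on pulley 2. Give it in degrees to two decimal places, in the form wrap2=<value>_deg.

wrap2=256.63_deg

crossed belt: β = asin((r1+r2)/C) = asin(31/50) = 38.3161°
wrap1 = wrap2 = π + 2β = 256.6323°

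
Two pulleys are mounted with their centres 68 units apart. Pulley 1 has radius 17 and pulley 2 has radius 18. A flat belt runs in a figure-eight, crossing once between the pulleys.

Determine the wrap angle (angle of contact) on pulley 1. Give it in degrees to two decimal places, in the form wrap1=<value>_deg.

wrap1=241.96_deg

crossed belt: β = asin((r1+r2)/C) = asin(35/68) = 30.9778°
wrap1 = wrap2 = π + 2β = 241.9556°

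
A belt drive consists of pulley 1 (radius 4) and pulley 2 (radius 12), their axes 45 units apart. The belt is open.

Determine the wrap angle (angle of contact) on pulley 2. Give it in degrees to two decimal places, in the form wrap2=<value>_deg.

open belt: β = asin((r2−r1)/C) = asin(8/45) = 10.2403°
wrap1 = π − 2β = 159.5193°
wrap2 = π + 2β = 200.4807°

wrap2=200.48_deg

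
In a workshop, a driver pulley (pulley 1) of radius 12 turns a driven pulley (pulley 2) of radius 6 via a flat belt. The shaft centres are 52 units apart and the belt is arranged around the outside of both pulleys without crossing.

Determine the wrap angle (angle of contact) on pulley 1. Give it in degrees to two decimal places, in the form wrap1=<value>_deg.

open belt: β = asin((r2−r1)/C) = asin(-6/52) = -6.6258°
wrap1 = π − 2β = 193.2516°
wrap2 = π + 2β = 166.7484°

wrap1=193.25_deg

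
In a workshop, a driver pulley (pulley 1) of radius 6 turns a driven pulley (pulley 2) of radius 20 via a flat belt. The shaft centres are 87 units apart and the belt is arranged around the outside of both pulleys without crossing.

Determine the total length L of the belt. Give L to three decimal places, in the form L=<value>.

L=257.939

open belt: β = asin((r2−r1)/C) = asin(14/87) = 9.2603°
wrap1 = π − 2β = 161.4795°
wrap2 = π + 2β = 198.5205°
tangent length = C·cosβ = 85.8662
L = r1·wrap1 + r2·wrap2 + 2·C·cosβ = 6·2.8183 + 20·3.4648 + 2·85.8662 = 257.9392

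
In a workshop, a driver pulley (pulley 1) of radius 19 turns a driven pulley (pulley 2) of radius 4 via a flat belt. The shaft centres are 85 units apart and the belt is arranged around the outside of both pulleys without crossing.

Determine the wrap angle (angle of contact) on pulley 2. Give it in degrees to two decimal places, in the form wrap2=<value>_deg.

wrap2=159.67_deg

open belt: β = asin((r2−r1)/C) = asin(-15/85) = -10.1642°
wrap1 = π − 2β = 200.3285°
wrap2 = π + 2β = 159.6715°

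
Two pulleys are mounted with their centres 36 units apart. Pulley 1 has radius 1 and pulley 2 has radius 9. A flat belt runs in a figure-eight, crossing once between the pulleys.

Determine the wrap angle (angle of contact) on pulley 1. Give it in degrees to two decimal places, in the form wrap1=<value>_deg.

crossed belt: β = asin((r1+r2)/C) = asin(10/36) = 16.1276°
wrap1 = wrap2 = π + 2β = 212.2552°

wrap1=212.26_deg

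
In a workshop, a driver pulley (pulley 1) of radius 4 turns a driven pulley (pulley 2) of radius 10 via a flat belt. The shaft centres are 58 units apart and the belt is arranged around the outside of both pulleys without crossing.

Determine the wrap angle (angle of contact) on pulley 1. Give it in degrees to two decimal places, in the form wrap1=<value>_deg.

open belt: β = asin((r2−r1)/C) = asin(6/58) = 5.9378°
wrap1 = π − 2β = 168.1245°
wrap2 = π + 2β = 191.8755°

wrap1=168.12_deg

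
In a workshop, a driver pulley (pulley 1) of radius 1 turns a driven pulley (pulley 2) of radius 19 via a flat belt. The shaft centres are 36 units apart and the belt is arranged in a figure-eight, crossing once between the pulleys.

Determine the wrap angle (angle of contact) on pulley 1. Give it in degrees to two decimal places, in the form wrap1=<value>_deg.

wrap1=247.50_deg

crossed belt: β = asin((r1+r2)/C) = asin(20/36) = 33.7490°
wrap1 = wrap2 = π + 2β = 247.4980°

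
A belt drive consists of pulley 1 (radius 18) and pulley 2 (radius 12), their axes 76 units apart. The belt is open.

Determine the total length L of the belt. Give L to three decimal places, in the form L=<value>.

L=246.722

open belt: β = asin((r2−r1)/C) = asin(-6/76) = -4.5281°
wrap1 = π − 2β = 189.0561°
wrap2 = π + 2β = 170.9439°
tangent length = C·cosβ = 75.7628
L = r1·wrap1 + r2·wrap2 + 2·C·cosβ = 18·3.2997 + 12·2.9835 + 2·75.7628 = 246.7217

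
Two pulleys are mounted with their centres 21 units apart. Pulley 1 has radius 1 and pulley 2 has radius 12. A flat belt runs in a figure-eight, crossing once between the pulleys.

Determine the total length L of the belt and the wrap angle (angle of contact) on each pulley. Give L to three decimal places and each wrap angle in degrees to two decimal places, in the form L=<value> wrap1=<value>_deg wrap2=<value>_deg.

L=91.181 wrap1=256.49_deg wrap2=256.49_deg

crossed belt: β = asin((r1+r2)/C) = asin(13/21) = 38.2466°
wrap1 = wrap2 = π + 2β = 256.4932°
tangent length = C·cosβ = 16.4924
L = (r1+r2)·wrap + 2·C·cosβ = 13·4.4767 + 2·16.4924 = 91.1813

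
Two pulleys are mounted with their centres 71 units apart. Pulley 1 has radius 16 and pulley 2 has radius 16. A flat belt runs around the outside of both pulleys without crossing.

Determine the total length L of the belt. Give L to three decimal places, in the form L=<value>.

open belt: β = asin((r2−r1)/C) = asin(0/71) = 0.0000°
wrap1 = π − 2β = 180.0000°
wrap2 = π + 2β = 180.0000°
tangent length = C·cosβ = 71.0000
L = r1·wrap1 + r2·wrap2 + 2·C·cosβ = 16·3.1416 + 16·3.1416 + 2·71.0000 = 242.5310

L=242.531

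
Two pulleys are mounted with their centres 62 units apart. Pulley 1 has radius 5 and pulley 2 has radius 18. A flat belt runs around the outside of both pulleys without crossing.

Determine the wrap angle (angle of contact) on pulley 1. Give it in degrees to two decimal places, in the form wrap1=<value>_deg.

open belt: β = asin((r2−r1)/C) = asin(13/62) = 12.1034°
wrap1 = π − 2β = 155.7931°
wrap2 = π + 2β = 204.2069°

wrap1=155.79_deg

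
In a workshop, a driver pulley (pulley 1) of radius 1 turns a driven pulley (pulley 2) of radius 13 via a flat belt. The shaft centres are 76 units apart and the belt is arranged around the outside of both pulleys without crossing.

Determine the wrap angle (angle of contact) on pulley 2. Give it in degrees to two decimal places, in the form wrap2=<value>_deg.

open belt: β = asin((r2−r1)/C) = asin(12/76) = 9.0847°
wrap1 = π − 2β = 161.8306°
wrap2 = π + 2β = 198.1694°

wrap2=198.17_deg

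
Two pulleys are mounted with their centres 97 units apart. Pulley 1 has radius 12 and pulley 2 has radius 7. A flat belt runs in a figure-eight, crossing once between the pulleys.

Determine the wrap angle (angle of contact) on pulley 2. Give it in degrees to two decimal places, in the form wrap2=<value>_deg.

wrap2=202.59_deg

crossed belt: β = asin((r1+r2)/C) = asin(19/97) = 11.2959°
wrap1 = wrap2 = π + 2β = 202.5918°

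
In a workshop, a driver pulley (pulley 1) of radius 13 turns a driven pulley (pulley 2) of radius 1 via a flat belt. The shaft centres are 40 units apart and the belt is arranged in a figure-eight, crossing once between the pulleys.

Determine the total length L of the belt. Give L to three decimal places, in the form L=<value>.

L=128.934

crossed belt: β = asin((r1+r2)/C) = asin(14/40) = 20.4873°
wrap1 = wrap2 = π + 2β = 220.9746°
tangent length = C·cosβ = 37.4700
L = (r1+r2)·wrap + 2·C·cosβ = 14·3.8567 + 2·37.4700 = 128.9343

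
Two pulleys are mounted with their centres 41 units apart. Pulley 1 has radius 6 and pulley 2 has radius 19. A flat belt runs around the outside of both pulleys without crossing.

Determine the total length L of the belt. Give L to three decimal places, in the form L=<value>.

L=164.697

open belt: β = asin((r2−r1)/C) = asin(13/41) = 18.4860°
wrap1 = π − 2β = 143.0280°
wrap2 = π + 2β = 216.9720°
tangent length = C·cosβ = 38.8844
L = r1·wrap1 + r2·wrap2 + 2·C·cosβ = 6·2.4963 + 19·3.7869 + 2·38.8844 = 164.6974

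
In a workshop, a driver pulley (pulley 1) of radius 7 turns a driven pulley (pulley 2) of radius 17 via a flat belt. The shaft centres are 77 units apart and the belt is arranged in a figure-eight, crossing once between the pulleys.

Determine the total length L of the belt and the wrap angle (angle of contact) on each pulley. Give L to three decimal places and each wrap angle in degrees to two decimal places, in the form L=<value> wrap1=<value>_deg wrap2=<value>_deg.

crossed belt: β = asin((r1+r2)/C) = asin(24/77) = 18.1610°
wrap1 = wrap2 = π + 2β = 216.3220°
tangent length = C·cosβ = 73.1642
L = (r1+r2)·wrap + 2·C·cosβ = 24·3.7755 + 2·73.1642 = 236.9411

L=236.941 wrap1=216.32_deg wrap2=216.32_deg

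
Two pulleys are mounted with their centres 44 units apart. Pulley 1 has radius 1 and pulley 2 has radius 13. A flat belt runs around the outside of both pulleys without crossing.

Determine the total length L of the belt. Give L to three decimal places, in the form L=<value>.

L=135.276

open belt: β = asin((r2−r1)/C) = asin(12/44) = 15.8266°
wrap1 = π − 2β = 148.3468°
wrap2 = π + 2β = 211.6532°
tangent length = C·cosβ = 42.3320
L = r1·wrap1 + r2·wrap2 + 2·C·cosβ = 1·2.5891 + 13·3.6940 + 2·42.3320 = 135.2758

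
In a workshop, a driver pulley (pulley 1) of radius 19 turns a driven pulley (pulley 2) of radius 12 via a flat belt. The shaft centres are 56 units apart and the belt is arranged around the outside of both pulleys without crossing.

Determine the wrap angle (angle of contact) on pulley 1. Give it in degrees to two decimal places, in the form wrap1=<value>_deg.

open belt: β = asin((r2−r1)/C) = asin(-7/56) = -7.1808°
wrap1 = π − 2β = 194.3615°
wrap2 = π + 2β = 165.6385°

wrap1=194.36_deg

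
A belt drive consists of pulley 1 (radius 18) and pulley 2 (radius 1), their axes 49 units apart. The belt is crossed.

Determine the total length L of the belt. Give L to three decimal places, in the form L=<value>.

crossed belt: β = asin((r1+r2)/C) = asin(19/49) = 22.8149°
wrap1 = wrap2 = π + 2β = 225.6298°
tangent length = C·cosβ = 45.1664
L = (r1+r2)·wrap + 2·C·cosβ = 19·3.9380 + 2·45.1664 = 165.1544

L=165.154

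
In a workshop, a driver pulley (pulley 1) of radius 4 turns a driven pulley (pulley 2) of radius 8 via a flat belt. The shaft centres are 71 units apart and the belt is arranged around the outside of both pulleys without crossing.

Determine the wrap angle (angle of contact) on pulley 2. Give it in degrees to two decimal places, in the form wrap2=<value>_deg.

wrap2=186.46_deg

open belt: β = asin((r2−r1)/C) = asin(4/71) = 3.2296°
wrap1 = π − 2β = 173.5407°
wrap2 = π + 2β = 186.4593°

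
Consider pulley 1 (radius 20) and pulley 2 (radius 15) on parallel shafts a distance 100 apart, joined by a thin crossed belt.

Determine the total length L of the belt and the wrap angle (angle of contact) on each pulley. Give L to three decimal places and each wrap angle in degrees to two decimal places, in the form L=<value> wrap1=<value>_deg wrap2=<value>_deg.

L=322.336 wrap1=220.97_deg wrap2=220.97_deg

crossed belt: β = asin((r1+r2)/C) = asin(35/100) = 20.4873°
wrap1 = wrap2 = π + 2β = 220.9746°
tangent length = C·cosβ = 93.6750
L = (r1+r2)·wrap + 2·C·cosβ = 35·3.8567 + 2·93.6750 = 322.3357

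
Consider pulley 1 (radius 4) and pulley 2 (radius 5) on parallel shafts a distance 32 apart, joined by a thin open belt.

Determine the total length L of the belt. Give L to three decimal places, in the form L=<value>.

open belt: β = asin((r2−r1)/C) = asin(1/32) = 1.7908°
wrap1 = π − 2β = 176.4184°
wrap2 = π + 2β = 183.5816°
tangent length = C·cosβ = 31.9844
L = r1·wrap1 + r2·wrap2 + 2·C·cosβ = 4·3.0791 + 5·3.2041 + 2·31.9844 = 92.3056

L=92.306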